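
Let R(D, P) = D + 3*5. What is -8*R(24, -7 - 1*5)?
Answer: -312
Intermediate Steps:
R(D, P) = 15 + D (R(D, P) = D + 15 = 15 + D)
-8*R(24, -7 - 1*5) = -8*(15 + 24) = -8*39 = -312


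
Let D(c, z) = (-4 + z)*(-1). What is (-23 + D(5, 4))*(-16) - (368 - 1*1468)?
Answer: 1468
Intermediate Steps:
D(c, z) = 4 - z
(-23 + D(5, 4))*(-16) - (368 - 1*1468) = (-23 + (4 - 1*4))*(-16) - (368 - 1*1468) = (-23 + (4 - 4))*(-16) - (368 - 1468) = (-23 + 0)*(-16) - 1*(-1100) = -23*(-16) + 1100 = 368 + 1100 = 1468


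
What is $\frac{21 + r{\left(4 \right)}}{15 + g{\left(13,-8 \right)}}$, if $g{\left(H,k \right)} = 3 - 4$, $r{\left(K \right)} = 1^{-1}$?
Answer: $\frac{11}{7} \approx 1.5714$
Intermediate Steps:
$r{\left(K \right)} = 1$
$g{\left(H,k \right)} = -1$
$\frac{21 + r{\left(4 \right)}}{15 + g{\left(13,-8 \right)}} = \frac{21 + 1}{15 - 1} = \frac{1}{14} \cdot 22 = \frac{11}{7}$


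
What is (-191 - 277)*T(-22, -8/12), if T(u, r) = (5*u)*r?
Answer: -34320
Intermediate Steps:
T(u, r) = 5*r*u
(-191 - 277)*T(-22, -8/12) = (-191 - 277)*(5*(-8/12)*(-22)) = -2340*(-8*1/12)*(-22) = -2340*(-2)*(-22)/3 = -468*220/3 = -34320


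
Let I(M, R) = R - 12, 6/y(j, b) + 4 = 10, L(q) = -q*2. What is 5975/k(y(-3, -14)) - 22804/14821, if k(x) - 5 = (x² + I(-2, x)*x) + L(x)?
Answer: -88715103/103747 ≈ -855.11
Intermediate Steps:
L(q) = -2*q
y(j, b) = 1 (y(j, b) = 6/(-4 + 10) = 6/6 = 6*(⅙) = 1)
I(M, R) = -12 + R
k(x) = 5 + x² - 2*x + x*(-12 + x) (k(x) = 5 + ((x² + (-12 + x)*x) - 2*x) = 5 + ((x² + x*(-12 + x)) - 2*x) = 5 + (x² - 2*x + x*(-12 + x)) = 5 + x² - 2*x + x*(-12 + x))
5975/k(y(-3, -14)) - 22804/14821 = 5975/(5 - 14*1 + 2*1²) - 22804/14821 = 5975/(5 - 14 + 2*1) - 22804*1/14821 = 5975/(5 - 14 + 2) - 22804/14821 = 5975/(-7) - 22804/14821 = 5975*(-⅐) - 22804/14821 = -5975/7 - 22804/14821 = -88715103/103747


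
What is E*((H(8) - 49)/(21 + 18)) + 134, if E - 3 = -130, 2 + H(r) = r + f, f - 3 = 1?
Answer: 261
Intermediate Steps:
f = 4 (f = 3 + 1 = 4)
H(r) = 2 + r (H(r) = -2 + (r + 4) = -2 + (4 + r) = 2 + r)
E = -127 (E = 3 - 130 = -127)
E*((H(8) - 49)/(21 + 18)) + 134 = -127*((2 + 8) - 49)/(21 + 18) + 134 = -127*(10 - 49)/39 + 134 = -(-4953)/39 + 134 = -127*(-1) + 134 = 127 + 134 = 261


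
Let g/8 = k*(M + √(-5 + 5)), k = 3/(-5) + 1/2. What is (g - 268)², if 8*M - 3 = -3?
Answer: 71824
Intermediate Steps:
M = 0 (M = 3/8 + (⅛)*(-3) = 3/8 - 3/8 = 0)
k = -⅒ (k = 3*(-⅕) + 1*(½) = -⅗ + ½ = -⅒ ≈ -0.10000)
g = 0 (g = 8*(-(0 + √(-5 + 5))/10) = 8*(-(0 + √0)/10) = 8*(-(0 + 0)/10) = 8*(-⅒*0) = 8*0 = 0)
(g - 268)² = (0 - 268)² = (-268)² = 71824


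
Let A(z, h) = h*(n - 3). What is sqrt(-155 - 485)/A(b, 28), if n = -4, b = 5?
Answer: -2*I*sqrt(10)/49 ≈ -0.12907*I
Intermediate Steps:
A(z, h) = -7*h (A(z, h) = h*(-4 - 3) = h*(-7) = -7*h)
sqrt(-155 - 485)/A(b, 28) = sqrt(-155 - 485)/((-7*28)) = sqrt(-640)/(-196) = (8*I*sqrt(10))*(-1/196) = -2*I*sqrt(10)/49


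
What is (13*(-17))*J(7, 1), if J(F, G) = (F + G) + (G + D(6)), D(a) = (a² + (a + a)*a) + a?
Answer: -27183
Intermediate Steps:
D(a) = a + 3*a² (D(a) = (a² + (2*a)*a) + a = (a² + 2*a²) + a = 3*a² + a = a + 3*a²)
J(F, G) = 114 + F + 2*G (J(F, G) = (F + G) + (G + 6*(1 + 3*6)) = (F + G) + (G + 6*(1 + 18)) = (F + G) + (G + 6*19) = (F + G) + (G + 114) = (F + G) + (114 + G) = 114 + F + 2*G)
(13*(-17))*J(7, 1) = (13*(-17))*(114 + 7 + 2*1) = -221*(114 + 7 + 2) = -221*123 = -27183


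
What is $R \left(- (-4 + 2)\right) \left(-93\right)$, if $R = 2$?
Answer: $-372$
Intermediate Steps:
$R \left(- (-4 + 2)\right) \left(-93\right) = 2 \left(- (-4 + 2)\right) \left(-93\right) = 2 \left(\left(-1\right) \left(-2\right)\right) \left(-93\right) = 2 \cdot 2 \left(-93\right) = 4 \left(-93\right) = -372$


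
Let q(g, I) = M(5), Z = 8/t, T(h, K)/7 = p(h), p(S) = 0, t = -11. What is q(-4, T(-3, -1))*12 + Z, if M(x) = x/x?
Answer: 124/11 ≈ 11.273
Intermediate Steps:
M(x) = 1
T(h, K) = 0 (T(h, K) = 7*0 = 0)
Z = -8/11 (Z = 8/(-11) = 8*(-1/11) = -8/11 ≈ -0.72727)
q(g, I) = 1
q(-4, T(-3, -1))*12 + Z = 1*12 - 8/11 = 12 - 8/11 = 124/11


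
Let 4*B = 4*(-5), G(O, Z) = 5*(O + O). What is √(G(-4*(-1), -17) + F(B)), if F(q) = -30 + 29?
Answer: √39 ≈ 6.2450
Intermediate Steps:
G(O, Z) = 10*O (G(O, Z) = 5*(2*O) = 10*O)
B = -5 (B = (4*(-5))/4 = (¼)*(-20) = -5)
F(q) = -1
√(G(-4*(-1), -17) + F(B)) = √(10*(-4*(-1)) - 1) = √(10*4 - 1) = √(40 - 1) = √39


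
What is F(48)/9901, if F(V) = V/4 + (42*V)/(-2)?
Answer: -996/9901 ≈ -0.10060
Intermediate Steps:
F(V) = -83*V/4 (F(V) = V*(1/4) + (42*V)*(-1/2) = V/4 - 21*V = -83*V/4)
F(48)/9901 = -83/4*48/9901 = -996*1/9901 = -996/9901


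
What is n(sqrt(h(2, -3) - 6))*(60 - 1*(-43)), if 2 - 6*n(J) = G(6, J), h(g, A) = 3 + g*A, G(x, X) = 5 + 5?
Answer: -412/3 ≈ -137.33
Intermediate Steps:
G(x, X) = 10
h(g, A) = 3 + A*g
n(J) = -4/3 (n(J) = 1/3 - 1/6*10 = 1/3 - 5/3 = -4/3)
n(sqrt(h(2, -3) - 6))*(60 - 1*(-43)) = -4*(60 - 1*(-43))/3 = -4*(60 + 43)/3 = -4/3*103 = -412/3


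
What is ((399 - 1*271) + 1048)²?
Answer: 1382976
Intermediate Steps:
((399 - 1*271) + 1048)² = ((399 - 271) + 1048)² = (128 + 1048)² = 1176² = 1382976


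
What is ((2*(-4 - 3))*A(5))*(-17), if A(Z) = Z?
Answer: 1190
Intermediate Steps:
((2*(-4 - 3))*A(5))*(-17) = ((2*(-4 - 3))*5)*(-17) = ((2*(-7))*5)*(-17) = -14*5*(-17) = -70*(-17) = 1190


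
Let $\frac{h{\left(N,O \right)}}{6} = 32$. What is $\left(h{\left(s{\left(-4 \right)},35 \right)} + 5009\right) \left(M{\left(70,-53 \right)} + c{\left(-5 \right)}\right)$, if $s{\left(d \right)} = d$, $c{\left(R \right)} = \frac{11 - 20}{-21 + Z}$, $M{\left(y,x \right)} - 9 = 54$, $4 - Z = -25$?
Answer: $\frac{2574495}{8} \approx 3.2181 \cdot 10^{5}$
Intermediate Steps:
$Z = 29$ ($Z = 4 - -25 = 4 + 25 = 29$)
$M{\left(y,x \right)} = 63$ ($M{\left(y,x \right)} = 9 + 54 = 63$)
$c{\left(R \right)} = - \frac{9}{8}$ ($c{\left(R \right)} = \frac{11 - 20}{-21 + 29} = - \frac{9}{8}$)
$h{\left(N,O \right)} = 192$ ($h{\left(N,O \right)} = 6 \cdot 32 = 192$)
$\left(h{\left(s{\left(-4 \right)},35 \right)} + 5009\right) \left(M{\left(70,-53 \right)} + c{\left(-5 \right)}\right) = \left(192 + 5009\right) \left(63 - \frac{9}{8}\right) = 5201 \cdot \frac{495}{8} = \frac{2574495}{8}$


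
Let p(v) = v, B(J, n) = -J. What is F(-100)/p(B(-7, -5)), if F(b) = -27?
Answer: -27/7 ≈ -3.8571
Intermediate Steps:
F(-100)/p(B(-7, -5)) = -27/((-1*(-7))) = -27/7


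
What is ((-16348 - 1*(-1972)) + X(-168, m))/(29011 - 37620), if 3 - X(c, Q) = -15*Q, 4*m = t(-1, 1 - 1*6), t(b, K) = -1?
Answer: 57507/34436 ≈ 1.6700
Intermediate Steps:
m = -1/4 (m = (1/4)*(-1) = -1/4 ≈ -0.25000)
X(c, Q) = 3 + 15*Q (X(c, Q) = 3 - (-15)*Q = 3 + 15*Q)
((-16348 - 1*(-1972)) + X(-168, m))/(29011 - 37620) = ((-16348 - 1*(-1972)) + (3 + 15*(-1/4)))/(29011 - 37620) = ((-16348 + 1972) + (3 - 15/4))/(-8609) = (-14376 - 3/4)*(-1/8609) = -57507/4*(-1/8609) = 57507/34436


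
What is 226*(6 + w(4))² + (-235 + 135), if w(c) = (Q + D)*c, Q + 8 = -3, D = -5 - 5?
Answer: 1374884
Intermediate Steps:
D = -10
Q = -11 (Q = -8 - 3 = -11)
w(c) = -21*c (w(c) = (-11 - 10)*c = -21*c)
226*(6 + w(4))² + (-235 + 135) = 226*(6 - 21*4)² + (-235 + 135) = 226*(6 - 84)² - 100 = 226*(-78)² - 100 = 226*6084 - 100 = 1374984 - 100 = 1374884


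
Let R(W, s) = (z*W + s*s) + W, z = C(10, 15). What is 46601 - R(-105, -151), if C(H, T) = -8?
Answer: 23065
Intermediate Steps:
z = -8
R(W, s) = s**2 - 7*W (R(W, s) = (-8*W + s*s) + W = (-8*W + s**2) + W = (s**2 - 8*W) + W = s**2 - 7*W)
46601 - R(-105, -151) = 46601 - ((-151)**2 - 7*(-105)) = 46601 - (22801 + 735) = 46601 - 1*23536 = 46601 - 23536 = 23065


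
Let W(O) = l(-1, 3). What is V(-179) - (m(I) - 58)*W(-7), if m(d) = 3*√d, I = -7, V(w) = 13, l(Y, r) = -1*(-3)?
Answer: 187 - 9*I*√7 ≈ 187.0 - 23.812*I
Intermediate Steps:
l(Y, r) = 3
W(O) = 3
V(-179) - (m(I) - 58)*W(-7) = 13 - (3*√(-7) - 58)*3 = 13 - (3*(I*√7) - 58)*3 = 13 - (3*I*√7 - 58)*3 = 13 - (-58 + 3*I*√7)*3 = 13 - (-174 + 9*I*√7) = 13 + (174 - 9*I*√7) = 187 - 9*I*√7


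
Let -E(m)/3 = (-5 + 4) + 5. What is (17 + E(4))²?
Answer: 25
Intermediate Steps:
E(m) = -12 (E(m) = -3*((-5 + 4) + 5) = -3*(-1 + 5) = -3*4 = -12)
(17 + E(4))² = (17 - 12)² = 5² = 25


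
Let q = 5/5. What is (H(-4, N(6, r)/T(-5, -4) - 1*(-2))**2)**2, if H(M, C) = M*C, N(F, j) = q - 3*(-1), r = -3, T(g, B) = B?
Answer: 256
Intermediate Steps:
q = 1 (q = 5*(1/5) = 1)
N(F, j) = 4 (N(F, j) = 1 - 3*(-1) = 1 + 3 = 4)
H(M, C) = C*M
(H(-4, N(6, r)/T(-5, -4) - 1*(-2))**2)**2 = (((4/(-4) - 1*(-2))*(-4))**2)**2 = (((4*(-1/4) + 2)*(-4))**2)**2 = (((-1 + 2)*(-4))**2)**2 = ((1*(-4))**2)**2 = ((-4)**2)**2 = 16**2 = 256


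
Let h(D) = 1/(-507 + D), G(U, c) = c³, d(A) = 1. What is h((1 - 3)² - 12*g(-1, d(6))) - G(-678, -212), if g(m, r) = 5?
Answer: 5364336063/563 ≈ 9.5281e+6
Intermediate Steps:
h((1 - 3)² - 12*g(-1, d(6))) - G(-678, -212) = 1/(-507 + ((1 - 3)² - 12*5)) - 1*(-212)³ = 1/(-507 + ((-2)² - 60)) - 1*(-9528128) = 1/(-507 + (4 - 60)) + 9528128 = 1/(-507 - 56) + 9528128 = 1/(-563) + 9528128 = -1/563 + 9528128 = 5364336063/563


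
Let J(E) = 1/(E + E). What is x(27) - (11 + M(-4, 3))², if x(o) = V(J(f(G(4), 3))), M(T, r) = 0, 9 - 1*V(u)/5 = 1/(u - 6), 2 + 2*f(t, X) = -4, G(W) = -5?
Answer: -2782/37 ≈ -75.189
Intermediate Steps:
f(t, X) = -3 (f(t, X) = -1 + (½)*(-4) = -1 - 2 = -3)
J(E) = 1/(2*E)
V(u) = 45 - 5/(-6 + u) (V(u) = 45 - 5/(u - 6) = 45 - 5/(-6 + u))
x(o) = 1695/37 (x(o) = 5*(-55 + 9*((½)/(-3)))/(-6 + (½)/(-3)) = 5*(-55 + 9*((½)*(-⅓)))/(-6 + (½)*(-⅓)) = 5*(-55 + 9*(-⅙))/(-6 - ⅙) = 5*(-55 - 3/2)/(-37/6) = 5*(-6/37)*(-113/2) = 1695/37)
x(27) - (11 + M(-4, 3))² = 1695/37 - (11 + 0)² = 1695/37 - 1*11² = 1695/37 - 1*121 = 1695/37 - 121 = -2782/37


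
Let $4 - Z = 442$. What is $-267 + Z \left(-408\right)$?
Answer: $178437$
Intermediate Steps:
$Z = -438$ ($Z = 4 - 442 = -438$)
$-267 + Z \left(-408\right) = -267 - -178704 = -267 + 178704 = 178437$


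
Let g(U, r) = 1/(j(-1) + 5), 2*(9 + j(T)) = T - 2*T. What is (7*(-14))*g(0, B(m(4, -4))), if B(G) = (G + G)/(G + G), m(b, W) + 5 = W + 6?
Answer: 28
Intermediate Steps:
m(b, W) = 1 + W (m(b, W) = -5 + (W + 6) = -5 + (6 + W) = 1 + W)
j(T) = -9 - T/2 (j(T) = -9 + (T - 2*T)/2 = -9 + (-T)/2 = -9 - T/2)
B(G) = 1 (B(G) = (2*G)/((2*G)) = (2*G)*(1/(2*G)) = 1)
g(U, r) = -2/7 (g(U, r) = 1/((-9 - 1/2*(-1)) + 5) = 1/((-9 + 1/2) + 5) = 1/(-17/2 + 5) = 1/(-7/2) = -2/7)
(7*(-14))*g(0, B(m(4, -4))) = (7*(-14))*(-2/7) = -98*(-2/7) = 28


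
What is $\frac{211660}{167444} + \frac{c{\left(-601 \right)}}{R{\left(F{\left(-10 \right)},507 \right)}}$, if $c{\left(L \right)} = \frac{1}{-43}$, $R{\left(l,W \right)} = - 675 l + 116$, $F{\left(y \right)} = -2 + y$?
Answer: $\frac{18694192659}{14788988968} \approx 1.2641$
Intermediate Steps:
$R{\left(l,W \right)} = 116 - 675 l$
$c{\left(L \right)} = - \frac{1}{43}$
$\frac{211660}{167444} + \frac{c{\left(-601 \right)}}{R{\left(F{\left(-10 \right)},507 \right)}} = \frac{211660}{167444} - \frac{1}{43 \left(116 - 675 \left(-2 - 10\right)\right)} = 211660 \cdot \frac{1}{167444} - \frac{1}{43 \left(116 - -8100\right)} = \frac{52915}{41861} - \frac{1}{43 \left(116 + 8100\right)} = \frac{52915}{41861} - \frac{1}{43 \cdot 8216} = \frac{52915}{41861} - \frac{1}{353288} = \frac{18694192659}{14788988968}$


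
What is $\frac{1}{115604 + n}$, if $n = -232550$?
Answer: $- \frac{1}{116946} \approx -8.551 \cdot 10^{-6}$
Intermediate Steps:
$\frac{1}{115604 + n} = \frac{1}{115604 - 232550} = \frac{1}{-116946} = - \frac{1}{116946}$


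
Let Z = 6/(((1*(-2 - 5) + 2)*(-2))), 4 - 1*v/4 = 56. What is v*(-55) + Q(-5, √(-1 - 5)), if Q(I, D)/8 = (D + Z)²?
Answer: 284872/25 + 48*I*√6/5 ≈ 11395.0 + 23.515*I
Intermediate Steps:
v = -208 (v = 16 - 4*56 = 16 - 224 = -208)
Z = ⅗ (Z = 6/(((1*(-7) + 2)*(-2))) = 6/(((-7 + 2)*(-2))) = 6/((-5*(-2))) = 6/10 = 6*(⅒) = ⅗ ≈ 0.60000)
Q(I, D) = 8*(⅗ + D)² (Q(I, D) = 8*(D + ⅗)² = 8*(⅗ + D)²)
v*(-55) + Q(-5, √(-1 - 5)) = -208*(-55) + 8*(3 + 5*√(-1 - 5))²/25 = 11440 + 8*(3 + 5*√(-6))²/25 = 11440 + 8*(3 + 5*(I*√6))²/25 = 11440 + 8*(3 + 5*I*√6)²/25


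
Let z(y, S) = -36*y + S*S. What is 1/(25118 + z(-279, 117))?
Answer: 1/48851 ≈ 2.0470e-5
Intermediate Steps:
z(y, S) = S² - 36*y (z(y, S) = -36*y + S² = S² - 36*y)
1/(25118 + z(-279, 117)) = 1/(25118 + (117² - 36*(-279))) = 1/(25118 + (13689 + 10044)) = 1/(25118 + 23733) = 1/48851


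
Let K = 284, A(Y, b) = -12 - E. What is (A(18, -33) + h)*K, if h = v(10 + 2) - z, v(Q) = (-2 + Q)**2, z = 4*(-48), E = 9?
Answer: 76964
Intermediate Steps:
A(Y, b) = -21 (A(Y, b) = -12 - 1*9 = -12 - 9 = -21)
z = -192
h = 292 (h = (-2 + (10 + 2))**2 - 1*(-192) = (-2 + 12)**2 + 192 = 10**2 + 192 = 100 + 192 = 292)
(A(18, -33) + h)*K = (-21 + 292)*284 = 271*284 = 76964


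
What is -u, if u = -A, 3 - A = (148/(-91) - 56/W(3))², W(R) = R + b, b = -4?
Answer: -24457861/8281 ≈ -2953.5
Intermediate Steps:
W(R) = -4 + R (W(R) = R - 4 = -4 + R)
A = -24457861/8281 (A = 3 - (148/(-91) - 56/(-4 + 3))² = 3 - (148*(-1/91) - 56/(-1))² = 3 - (-148/91 - 56*(-1))² = 3 - (-148/91 + 56)² = 3 - (4948/91)² = 3 - 1*24482704/8281 = 3 - 24482704/8281 = -24457861/8281 ≈ -2953.5)
u = 24457861/8281 (u = -1*(-24457861/8281) = 24457861/8281 ≈ 2953.5)
-u = -1*24457861/8281 = -24457861/8281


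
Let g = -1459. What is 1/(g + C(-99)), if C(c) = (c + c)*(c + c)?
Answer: 1/37745 ≈ 2.6494e-5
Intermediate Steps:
C(c) = 4*c² (C(c) = (2*c)*(2*c) = 4*c²)
1/(g + C(-99)) = 1/(-1459 + 4*(-99)²) = 1/(-1459 + 4*9801) = 1/(-1459 + 39204) = 1/37745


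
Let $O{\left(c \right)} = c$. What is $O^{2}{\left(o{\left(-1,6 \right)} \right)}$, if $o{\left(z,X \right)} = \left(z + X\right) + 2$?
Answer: $49$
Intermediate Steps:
$o{\left(z,X \right)} = 2 + X + z$ ($o{\left(z,X \right)} = \left(X + z\right) + 2 = 2 + X + z$)
$O^{2}{\left(o{\left(-1,6 \right)} \right)} = \left(2 + 6 - 1\right)^{2} = 7^{2} = 49$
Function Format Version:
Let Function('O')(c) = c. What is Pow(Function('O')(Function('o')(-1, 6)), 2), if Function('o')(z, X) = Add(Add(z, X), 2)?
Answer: 49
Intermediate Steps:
Function('o')(z, X) = Add(2, X, z) (Function('o')(z, X) = Add(Add(X, z), 2) = Add(2, X, z))
Pow(Function('O')(Function('o')(-1, 6)), 2) = Pow(Add(2, 6, -1), 2) = Pow(7, 2) = 49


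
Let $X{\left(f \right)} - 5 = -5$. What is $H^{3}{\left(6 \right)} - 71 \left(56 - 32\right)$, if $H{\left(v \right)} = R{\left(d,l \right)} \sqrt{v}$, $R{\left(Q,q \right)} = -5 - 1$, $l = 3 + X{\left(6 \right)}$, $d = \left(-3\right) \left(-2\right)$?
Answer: $-1704 - 1296 \sqrt{6} \approx -4878.5$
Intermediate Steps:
$X{\left(f \right)} = 0$ ($X{\left(f \right)} = 5 - 5 = 0$)
$d = 6$
$l = 3$ ($l = 3 + 0 = 3$)
$R{\left(Q,q \right)} = -6$
$H{\left(v \right)} = - 6 \sqrt{v}$
$H^{3}{\left(6 \right)} - 71 \left(56 - 32\right) = \left(- 6 \sqrt{6}\right)^{3} - 71 \left(56 - 32\right) = - 1296 \sqrt{6} - 1704 = -1704 - 1296 \sqrt{6}$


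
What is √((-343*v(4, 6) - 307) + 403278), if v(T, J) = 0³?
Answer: √402971 ≈ 634.80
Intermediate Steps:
v(T, J) = 0
√((-343*v(4, 6) - 307) + 403278) = √((-343*0 - 307) + 403278) = √((0 - 307) + 403278) = √(-307 + 403278) = √402971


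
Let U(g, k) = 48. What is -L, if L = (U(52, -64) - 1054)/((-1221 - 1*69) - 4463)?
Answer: -1006/5753 ≈ -0.17487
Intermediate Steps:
L = 1006/5753 (L = (48 - 1054)/((-1221 - 1*69) - 4463) = -1006/((-1221 - 69) - 4463) = -1006/(-1290 - 4463) = -1006/(-5753) = -1006*(-1/5753) = 1006/5753 ≈ 0.17487)
-L = -1*1006/5753 = -1006/5753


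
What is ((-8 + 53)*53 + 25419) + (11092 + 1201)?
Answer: 40097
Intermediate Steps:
((-8 + 53)*53 + 25419) + (11092 + 1201) = (45*53 + 25419) + 12293 = (2385 + 25419) + 12293 = 27804 + 12293 = 40097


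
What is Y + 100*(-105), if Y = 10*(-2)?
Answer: -10520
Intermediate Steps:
Y = -20
Y + 100*(-105) = -20 + 100*(-105) = -20 - 10500 = -10520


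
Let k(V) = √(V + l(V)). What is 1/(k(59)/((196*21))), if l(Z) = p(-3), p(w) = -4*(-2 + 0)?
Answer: 4116*√67/67 ≈ 502.85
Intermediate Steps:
p(w) = 8 (p(w) = -4*(-2) = 8)
l(Z) = 8
k(V) = √(8 + V) (k(V) = √(V + 8) = √(8 + V))
1/(k(59)/((196*21))) = 1/(√(8 + 59)/((196*21))) = 1/(√67/4116) = 4116*√67/67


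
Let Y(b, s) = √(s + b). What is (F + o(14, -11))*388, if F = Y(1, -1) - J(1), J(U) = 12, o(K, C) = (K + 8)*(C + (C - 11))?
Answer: -286344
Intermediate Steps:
o(K, C) = (-11 + 2*C)*(8 + K) (o(K, C) = (8 + K)*(C + (-11 + C)) = (8 + K)*(-11 + 2*C) = (-11 + 2*C)*(8 + K))
Y(b, s) = √(b + s)
F = -12 (F = √(1 - 1) - 1*12 = √0 - 12 = 0 - 12 = -12)
(F + o(14, -11))*388 = (-12 + (-88 - 11*14 + 16*(-11) + 2*(-11)*14))*388 = (-12 + (-88 - 154 - 176 - 308))*388 = (-12 - 726)*388 = -738*388 = -286344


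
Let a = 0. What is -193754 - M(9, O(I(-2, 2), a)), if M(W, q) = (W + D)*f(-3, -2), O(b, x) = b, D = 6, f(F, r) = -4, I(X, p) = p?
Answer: -193694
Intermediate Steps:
M(W, q) = -24 - 4*W (M(W, q) = (W + 6)*(-4) = (6 + W)*(-4) = -24 - 4*W)
-193754 - M(9, O(I(-2, 2), a)) = -193754 - (-24 - 4*9) = -193754 - (-24 - 36) = -193754 - 1*(-60) = -193754 + 60 = -193694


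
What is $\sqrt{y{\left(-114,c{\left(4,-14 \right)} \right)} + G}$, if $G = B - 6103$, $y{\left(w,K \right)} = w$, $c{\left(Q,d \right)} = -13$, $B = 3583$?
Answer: $i \sqrt{2634} \approx 51.323 i$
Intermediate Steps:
$G = -2520$ ($G = 3583 - 6103 = -2520$)
$\sqrt{y{\left(-114,c{\left(4,-14 \right)} \right)} + G} = \sqrt{-114 - 2520} = \sqrt{-2634} = i \sqrt{2634}$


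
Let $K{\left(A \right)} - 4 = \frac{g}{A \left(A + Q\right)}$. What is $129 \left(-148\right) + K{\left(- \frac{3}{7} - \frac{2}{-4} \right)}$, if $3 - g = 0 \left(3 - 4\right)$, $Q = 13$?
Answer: $- \frac{1164172}{61} \approx -19085.0$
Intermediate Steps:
$g = 3$ ($g = 3 - 0 \left(3 - 4\right) = 3 - 0 \left(-1\right) = 3 - 0 = 3 + 0 = 3$)
$K{\left(A \right)} = 4 + \frac{3}{A \left(13 + A\right)}$ ($K{\left(A \right)} = 4 + \frac{3}{A \left(A + 13\right)} = 4 + \frac{3}{A \left(13 + A\right)}$)
$129 \left(-148\right) + K{\left(- \frac{3}{7} - \frac{2}{-4} \right)} = 129 \left(-148\right) + \frac{3 + 4 \left(- \frac{3}{7} - \frac{2}{-4}\right)^{2} + 52 \left(- \frac{3}{7} - \frac{2}{-4}\right)}{\left(- \frac{3}{7} - \frac{2}{-4}\right) \left(13 - \left(- \frac{1}{2} + \frac{3}{7}\right)\right)} = -19092 + \frac{3 + 4 \left(\left(-3\right) \frac{1}{7} - - \frac{1}{2}\right)^{2} + 52 \left(\left(-3\right) \frac{1}{7} - - \frac{1}{2}\right)}{\left(\left(-3\right) \frac{1}{7} - - \frac{1}{2}\right) \left(13 - - \frac{1}{14}\right)} = -19092 + \frac{3 + 4 \left(- \frac{3}{7} + \frac{1}{2}\right)^{2} + 52 \left(- \frac{3}{7} + \frac{1}{2}\right)}{\left(- \frac{3}{7} + \frac{1}{2}\right) \left(13 + \left(- \frac{3}{7} + \frac{1}{2}\right)\right)} = -19092 + \frac{\frac{1}{\frac{1}{14}} \left(3 + \frac{4}{196} + 52 \cdot \frac{1}{14}\right)}{13 + \frac{1}{14}} = -19092 + \frac{14 \left(3 + 4 \cdot \frac{1}{196} + \frac{26}{7}\right)}{\frac{183}{14}} = -19092 + 14 \cdot \frac{14}{183} \left(3 + \frac{1}{49} + \frac{26}{7}\right) = -19092 + 14 \cdot \frac{14}{183} \cdot \frac{330}{49} = -19092 + \frac{440}{61} = - \frac{1164172}{61}$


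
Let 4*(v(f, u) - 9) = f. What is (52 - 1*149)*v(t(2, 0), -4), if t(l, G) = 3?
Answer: -3783/4 ≈ -945.75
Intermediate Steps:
v(f, u) = 9 + f/4
(52 - 1*149)*v(t(2, 0), -4) = (52 - 1*149)*(9 + (1/4)*3) = (52 - 149)*(9 + 3/4) = -97*39/4 = -3783/4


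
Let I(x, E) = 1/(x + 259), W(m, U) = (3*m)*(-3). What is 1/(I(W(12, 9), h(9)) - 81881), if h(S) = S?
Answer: -151/12364030 ≈ -1.2213e-5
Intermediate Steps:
W(m, U) = -9*m
I(x, E) = 1/(259 + x)
1/(I(W(12, 9), h(9)) - 81881) = 1/(1/(259 - 9*12) - 81881) = 1/(1/(259 - 108) - 81881) = 1/(1/151 - 81881) = 1/(-12364030/151) = -151/12364030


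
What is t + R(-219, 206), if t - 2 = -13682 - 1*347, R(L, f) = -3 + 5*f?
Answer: -13000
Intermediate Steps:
t = -14027 (t = 2 + (-13682 - 1*347) = 2 + (-13682 - 347) = 2 - 14029 = -14027)
t + R(-219, 206) = -14027 + (-3 + 5*206) = -14027 + (-3 + 1030) = -14027 + 1027 = -13000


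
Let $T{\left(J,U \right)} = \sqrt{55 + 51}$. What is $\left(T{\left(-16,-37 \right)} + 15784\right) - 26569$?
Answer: $-10785 + \sqrt{106} \approx -10775.0$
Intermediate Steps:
$T{\left(J,U \right)} = \sqrt{106}$
$\left(T{\left(-16,-37 \right)} + 15784\right) - 26569 = \left(\sqrt{106} + 15784\right) - 26569 = \left(15784 + \sqrt{106}\right) - 26569 = -10785 + \sqrt{106}$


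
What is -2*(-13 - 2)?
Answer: 30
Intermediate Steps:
-2*(-13 - 2) = -2*(-15) = 30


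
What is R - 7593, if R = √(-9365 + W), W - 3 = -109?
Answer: -7593 + I*√9471 ≈ -7593.0 + 97.319*I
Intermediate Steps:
W = -106 (W = 3 - 109 = -106)
R = I*√9471 (R = √(-9365 - 106) = √(-9471) = I*√9471 ≈ 97.319*I)
R - 7593 = I*√9471 - 7593 = -7593 + I*√9471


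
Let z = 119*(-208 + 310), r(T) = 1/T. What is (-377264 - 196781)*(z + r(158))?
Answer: -1100906371225/158 ≈ -6.9678e+9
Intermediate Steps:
z = 12138 (z = 119*102 = 12138)
(-377264 - 196781)*(z + r(158)) = (-377264 - 196781)*(12138 + 1/158) = -574045*(12138 + 1/158) = -574045*1917805/158 = -1100906371225/158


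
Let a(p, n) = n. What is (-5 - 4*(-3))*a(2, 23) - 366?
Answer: -205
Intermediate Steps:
(-5 - 4*(-3))*a(2, 23) - 366 = (-5 - 4*(-3))*23 - 366 = (-5 + 12)*23 - 366 = 7*23 - 366 = 161 - 366 = -205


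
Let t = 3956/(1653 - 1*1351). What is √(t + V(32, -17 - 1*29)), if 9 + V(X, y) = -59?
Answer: I*√1251790/151 ≈ 7.4095*I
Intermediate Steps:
V(X, y) = -68 (V(X, y) = -9 - 59 = -68)
t = 1978/151 (t = 3956/(1653 - 1351) = 3956/302 = 3956*(1/302) = 1978/151 ≈ 13.099)
√(t + V(32, -17 - 1*29)) = √(1978/151 - 68) = √(-8290/151) = I*√1251790/151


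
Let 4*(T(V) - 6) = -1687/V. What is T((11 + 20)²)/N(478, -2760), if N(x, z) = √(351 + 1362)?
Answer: 21377*√1713/6584772 ≈ 0.13436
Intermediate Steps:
N(x, z) = √1713
T(V) = 6 - 1687/(4*V) (T(V) = 6 + (-1687/V)/4 = 6 - 1687/(4*V))
T((11 + 20)²)/N(478, -2760) = (6 - 1687/(4*(11 + 20)²))/(√1713) = (6 - 1687/(4*(31²)))*(√1713/1713) = (6 - 1687/4/961)*(√1713/1713) = (6 - 1687/4*1/961)*(√1713/1713) = (6 - 1687/3844)*(√1713/1713) = 21377*(√1713/1713)/3844 = 21377*√1713/6584772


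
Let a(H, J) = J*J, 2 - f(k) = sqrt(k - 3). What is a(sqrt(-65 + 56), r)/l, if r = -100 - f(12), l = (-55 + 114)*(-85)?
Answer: -9801/5015 ≈ -1.9543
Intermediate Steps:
f(k) = 2 - sqrt(-3 + k) (f(k) = 2 - sqrt(k - 3) = 2 - sqrt(-3 + k))
l = -5015 (l = 59*(-85) = -5015)
r = -99 (r = -100 - (2 - sqrt(-3 + 12)) = -100 - (2 - sqrt(9)) = -100 - (2 - 1*3) = -100 - (2 - 3) = -100 - 1*(-1) = -100 + 1 = -99)
a(H, J) = J**2
a(sqrt(-65 + 56), r)/l = (-99)**2/(-5015) = 9801*(-1/5015) = -9801/5015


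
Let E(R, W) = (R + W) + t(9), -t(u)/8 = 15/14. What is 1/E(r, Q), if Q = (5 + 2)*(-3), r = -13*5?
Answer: -7/662 ≈ -0.010574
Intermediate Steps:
t(u) = -60/7 (t(u) = -120/14 = -8*15/14 = -60/7)
r = -65
Q = -21 (Q = 7*(-3) = -21)
E(R, W) = -60/7 + R + W (E(R, W) = (R + W) - 60/7 = -60/7 + R + W)
1/E(r, Q) = 1/(-60/7 - 65 - 21) = 1/(-662/7) = -7/662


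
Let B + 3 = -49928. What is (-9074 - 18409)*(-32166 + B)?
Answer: 2256271851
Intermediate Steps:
B = -49931 (B = -3 - 49928 = -49931)
(-9074 - 18409)*(-32166 + B) = (-9074 - 18409)*(-32166 - 49931) = -27483*(-82097) = 2256271851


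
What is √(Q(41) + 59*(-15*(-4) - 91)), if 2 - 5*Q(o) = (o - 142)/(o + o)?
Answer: 5*I*√491754/82 ≈ 42.759*I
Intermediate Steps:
Q(o) = ⅖ - (-142 + o)/(10*o) (Q(o) = ⅖ - (o - 142)/(5*(o + o)) = ⅖ - (-142 + o)/(5*(2*o)) = ⅖ - (-142 + o)*1/(2*o)/5 = ⅖ - (-142 + o)/(10*o))
√(Q(41) + 59*(-15*(-4) - 91)) = √((⅒)*(142 + 3*41)/41 + 59*(-15*(-4) - 91)) = √((⅒)*(1/41)*(142 + 123) + 59*(60 - 91)) = √((⅒)*(1/41)*265 + 59*(-31)) = √(53/82 - 1829) = √(-149925/82) = 5*I*√491754/82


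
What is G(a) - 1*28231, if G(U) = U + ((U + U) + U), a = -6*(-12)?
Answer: -27943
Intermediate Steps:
a = 72
G(U) = 4*U (G(U) = U + (2*U + U) = U + 3*U = 4*U)
G(a) - 1*28231 = 4*72 - 1*28231 = 288 - 28231 = -27943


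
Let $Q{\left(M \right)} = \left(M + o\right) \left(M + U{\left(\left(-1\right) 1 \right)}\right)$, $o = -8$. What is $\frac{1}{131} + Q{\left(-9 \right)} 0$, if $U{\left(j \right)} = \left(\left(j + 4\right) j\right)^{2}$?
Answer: $\frac{1}{131} \approx 0.0076336$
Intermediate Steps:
$U{\left(j \right)} = j^{2} \left(4 + j\right)^{2}$ ($U{\left(j \right)} = \left(\left(4 + j\right) j\right)^{2} = \left(j \left(4 + j\right)\right)^{2} = j^{2} \left(4 + j\right)^{2}$)
$Q{\left(M \right)} = \left(-8 + M\right) \left(9 + M\right)$ ($Q{\left(M \right)} = \left(M - 8\right) \left(M + \left(\left(-1\right) 1\right)^{2} \left(4 - 1\right)^{2}\right) = \left(-8 + M\right) \left(M + \left(-1\right)^{2} \left(4 - 1\right)^{2}\right) = \left(-8 + M\right) \left(M + 1 \cdot 3^{2}\right) = \left(-8 + M\right) \left(M + 1 \cdot 9\right) = \left(-8 + M\right) \left(M + 9\right) = \left(-8 + M\right) \left(9 + M\right)$)
$\frac{1}{131} + Q{\left(-9 \right)} 0 = \frac{1}{131} + \left(-72 - 9 + \left(-9\right)^{2}\right) 0 = \frac{1}{131} + \left(-72 - 9 + 81\right) 0 = \frac{1}{131} + 0 \cdot 0 = \frac{1}{131} + 0 = \frac{1}{131}$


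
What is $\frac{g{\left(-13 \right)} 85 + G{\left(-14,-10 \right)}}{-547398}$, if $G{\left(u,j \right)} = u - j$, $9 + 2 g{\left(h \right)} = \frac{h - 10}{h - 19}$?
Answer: $\frac{209}{321408} \approx 0.00065026$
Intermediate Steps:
$g{\left(h \right)} = - \frac{9}{2} + \frac{-10 + h}{2 \left(-19 + h\right)}$ ($g{\left(h \right)} = - \frac{9}{2} + \frac{\left(h - 10\right) \frac{1}{h - 19}}{2} = - \frac{9}{2} + \frac{\left(-10 + h\right) \frac{1}{-19 + h}}{2} = - \frac{9}{2} + \frac{\frac{1}{-19 + h} \left(-10 + h\right)}{2} = - \frac{9}{2} + \frac{-10 + h}{2 \left(-19 + h\right)}$)
$\frac{g{\left(-13 \right)} 85 + G{\left(-14,-10 \right)}}{-547398} = \frac{\frac{161 - -104}{2 \left(-19 - 13\right)} 85 - 4}{-547398} = \left(\frac{161 + 104}{2 \left(-32\right)} 85 + \left(-14 + 10\right)\right) \left(- \frac{1}{547398}\right) = \left(\frac{1}{2} \left(- \frac{1}{32}\right) 265 \cdot 85 - 4\right) \left(- \frac{1}{547398}\right) = \left(\left(- \frac{265}{64}\right) 85 - 4\right) \left(- \frac{1}{547398}\right) = \left(- \frac{22525}{64} - 4\right) \left(- \frac{1}{547398}\right) = \left(- \frac{22781}{64}\right) \left(- \frac{1}{547398}\right) = \frac{209}{321408}$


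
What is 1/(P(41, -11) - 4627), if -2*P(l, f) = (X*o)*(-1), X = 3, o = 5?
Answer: -2/9239 ≈ -0.00021647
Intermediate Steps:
P(l, f) = 15/2 (P(l, f) = -3*5*(-1)/2 = -15*(-1)/2 = -½*(-15) = 15/2)
1/(P(41, -11) - 4627) = 1/(15/2 - 4627) = 1/(-9239/2) = -2/9239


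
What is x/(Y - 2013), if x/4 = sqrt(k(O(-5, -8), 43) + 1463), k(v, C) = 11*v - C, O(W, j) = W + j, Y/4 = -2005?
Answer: -4*sqrt(1277)/10033 ≈ -0.014247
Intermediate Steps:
Y = -8020 (Y = 4*(-2005) = -8020)
k(v, C) = -C + 11*v
x = 4*sqrt(1277) (x = 4*sqrt((-1*43 + 11*(-5 - 8)) + 1463) = 4*sqrt((-43 + 11*(-13)) + 1463) = 4*sqrt((-43 - 143) + 1463) = 4*sqrt(-186 + 1463) = 4*sqrt(1277) ≈ 142.94)
x/(Y - 2013) = (4*sqrt(1277))/(-8020 - 2013) = (4*sqrt(1277))/(-10033) = (4*sqrt(1277))*(-1/10033) = -4*sqrt(1277)/10033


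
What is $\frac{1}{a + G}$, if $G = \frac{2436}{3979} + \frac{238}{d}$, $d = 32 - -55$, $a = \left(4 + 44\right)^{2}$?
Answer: $\frac{346173}{798741526} \approx 0.0004334$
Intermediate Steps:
$a = 2304$ ($a = 48^{2} = 2304$)
$d = 87$ ($d = 32 + 55 = 87$)
$G = \frac{1158934}{346173}$ ($G = \frac{2436}{3979} + \frac{238}{87} = \frac{1158934}{346173} \approx 3.3478$)
$\frac{1}{a + G} = \frac{1}{2304 + \frac{1158934}{346173}} = \frac{1}{\frac{798741526}{346173}} = \frac{346173}{798741526}$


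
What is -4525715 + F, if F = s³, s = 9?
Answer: -4524986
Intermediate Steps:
F = 729 (F = 9³ = 729)
-4525715 + F = -4525715 + 729 = -4524986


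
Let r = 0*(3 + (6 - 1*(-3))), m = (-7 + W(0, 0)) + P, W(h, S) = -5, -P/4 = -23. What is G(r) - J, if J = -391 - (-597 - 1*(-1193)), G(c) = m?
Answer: 1067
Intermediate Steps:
P = 92 (P = -4*(-23) = 92)
m = 80 (m = (-7 - 5) + 92 = -12 + 92 = 80)
r = 0 (r = 0*(3 + (6 + 3)) = 0*(3 + 9) = 0*12 = 0)
G(c) = 80
J = -987 (J = -391 - (-597 + 1193) = -391 - 1*596 = -391 - 596 = -987)
G(r) - J = 80 - 1*(-987) = 80 + 987 = 1067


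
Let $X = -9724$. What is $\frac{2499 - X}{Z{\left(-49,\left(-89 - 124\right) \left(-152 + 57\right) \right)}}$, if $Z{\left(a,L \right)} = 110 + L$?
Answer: $\frac{12223}{20345} \approx 0.60079$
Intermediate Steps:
$\frac{2499 - X}{Z{\left(-49,\left(-89 - 124\right) \left(-152 + 57\right) \right)}} = \frac{2499 - -9724}{110 + \left(-89 - 124\right) \left(-152 + 57\right)} = \frac{2499 + 9724}{110 - -20235} = \frac{12223}{110 + 20235} = \frac{12223}{20345}$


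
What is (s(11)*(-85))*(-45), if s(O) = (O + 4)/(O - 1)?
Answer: 11475/2 ≈ 5737.5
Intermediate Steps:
s(O) = (4 + O)/(-1 + O)
(s(11)*(-85))*(-45) = (((4 + 11)/(-1 + 11))*(-85))*(-45) = ((15/10)*(-85))*(-45) = (((1/10)*15)*(-85))*(-45) = ((3/2)*(-85))*(-45) = -255/2*(-45) = 11475/2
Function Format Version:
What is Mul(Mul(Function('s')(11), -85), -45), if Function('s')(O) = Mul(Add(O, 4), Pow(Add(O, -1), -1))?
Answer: Rational(11475, 2) ≈ 5737.5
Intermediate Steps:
Function('s')(O) = Mul(Pow(Add(-1, O), -1), Add(4, O)) (Function('s')(O) = Mul(Add(4, O), Pow(Add(-1, O), -1)) = Mul(Pow(Add(-1, O), -1), Add(4, O)))
Mul(Mul(Function('s')(11), -85), -45) = Mul(Mul(Mul(Pow(Add(-1, 11), -1), Add(4, 11)), -85), -45) = Mul(Mul(Mul(Pow(10, -1), 15), -85), -45) = Mul(Mul(Mul(Rational(1, 10), 15), -85), -45) = Mul(Mul(Rational(3, 2), -85), -45) = Mul(Rational(-255, 2), -45) = Rational(11475, 2)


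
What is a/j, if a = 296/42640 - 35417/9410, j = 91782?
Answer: -4710611/115083843615 ≈ -4.0932e-5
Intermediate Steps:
a = -9421222/2507765 (a = 296*(1/42640) - 35417*1/9410 = 37/5330 - 35417/9410 = -9421222/2507765 ≈ -3.7568)
a/j = -9421222/2507765/91782 = -9421222/2507765*1/91782 = -4710611/115083843615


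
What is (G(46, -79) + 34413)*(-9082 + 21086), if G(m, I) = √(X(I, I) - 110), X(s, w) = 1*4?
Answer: 413093652 + 12004*I*√106 ≈ 4.1309e+8 + 1.2359e+5*I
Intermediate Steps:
X(s, w) = 4
G(m, I) = I*√106 (G(m, I) = √(4 - 110) = √(-106) = I*√106)
(G(46, -79) + 34413)*(-9082 + 21086) = (I*√106 + 34413)*(-9082 + 21086) = (34413 + I*√106)*12004 = 413093652 + 12004*I*√106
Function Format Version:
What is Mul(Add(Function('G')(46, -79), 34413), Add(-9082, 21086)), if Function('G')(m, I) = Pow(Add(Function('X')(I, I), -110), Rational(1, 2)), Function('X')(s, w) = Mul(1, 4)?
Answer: Add(413093652, Mul(12004, I, Pow(106, Rational(1, 2)))) ≈ Add(4.1309e+8, Mul(1.2359e+5, I))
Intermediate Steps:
Function('X')(s, w) = 4
Function('G')(m, I) = Mul(I, Pow(106, Rational(1, 2))) (Function('G')(m, I) = Pow(Add(4, -110), Rational(1, 2)) = Pow(-106, Rational(1, 2)) = Mul(I, Pow(106, Rational(1, 2))))
Mul(Add(Function('G')(46, -79), 34413), Add(-9082, 21086)) = Mul(Add(Mul(I, Pow(106, Rational(1, 2))), 34413), Add(-9082, 21086)) = Mul(Add(34413, Mul(I, Pow(106, Rational(1, 2)))), 12004) = Add(413093652, Mul(12004, I, Pow(106, Rational(1, 2))))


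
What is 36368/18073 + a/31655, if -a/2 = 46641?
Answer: -534656546/572100815 ≈ -0.93455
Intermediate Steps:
a = -93282 (a = -2*46641 = -93282)
36368/18073 + a/31655 = 36368/18073 - 93282/31655 = -534656546/572100815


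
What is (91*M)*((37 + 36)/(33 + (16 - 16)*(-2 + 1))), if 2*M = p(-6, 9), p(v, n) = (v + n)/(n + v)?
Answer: 6643/66 ≈ 100.65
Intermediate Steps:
p(v, n) = 1 (p(v, n) = (n + v)/(n + v) = 1)
M = ½ (M = (½)*1 = ½ ≈ 0.50000)
(91*M)*((37 + 36)/(33 + (16 - 16)*(-2 + 1))) = (91*(½))*((37 + 36)/(33 + (16 - 16)*(-2 + 1))) = 91*(73/(33 + 0*(-1)))/2 = 91*(73/(33 + 0))/2 = 91*(73/33)/2 = 91*(73*(1/33))/2 = (91/2)*(73/33) = 6643/66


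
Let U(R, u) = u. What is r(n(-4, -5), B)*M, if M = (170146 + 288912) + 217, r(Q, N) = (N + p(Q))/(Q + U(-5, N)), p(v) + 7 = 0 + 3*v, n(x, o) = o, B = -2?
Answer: 11022600/7 ≈ 1.5747e+6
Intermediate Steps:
p(v) = -7 + 3*v (p(v) = -7 + (0 + 3*v) = -7 + 3*v)
r(Q, N) = (-7 + N + 3*Q)/(N + Q) (r(Q, N) = (N + (-7 + 3*Q))/(Q + N) = (-7 + N + 3*Q)/(N + Q))
M = 459275 (M = 459058 + 217 = 459275)
r(n(-4, -5), B)*M = ((-7 - 2 + 3*(-5))/(-2 - 5))*459275 = ((-7 - 2 - 15)/(-7))*459275 = -⅐*(-24)*459275 = (24/7)*459275 = 11022600/7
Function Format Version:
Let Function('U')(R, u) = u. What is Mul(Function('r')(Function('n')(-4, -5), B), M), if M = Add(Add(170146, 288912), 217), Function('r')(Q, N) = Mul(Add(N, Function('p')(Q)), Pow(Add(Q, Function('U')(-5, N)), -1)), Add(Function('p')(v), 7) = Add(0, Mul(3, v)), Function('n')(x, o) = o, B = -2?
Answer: Rational(11022600, 7) ≈ 1.5747e+6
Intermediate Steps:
Function('p')(v) = Add(-7, Mul(3, v)) (Function('p')(v) = Add(-7, Add(0, Mul(3, v))) = Add(-7, Mul(3, v)))
Function('r')(Q, N) = Mul(Pow(Add(N, Q), -1), Add(-7, N, Mul(3, Q))) (Function('r')(Q, N) = Mul(Add(N, Add(-7, Mul(3, Q))), Pow(Add(Q, N), -1)) = Mul(Add(-7, N, Mul(3, Q)), Pow(Add(N, Q), -1)) = Mul(Pow(Add(N, Q), -1), Add(-7, N, Mul(3, Q))))
M = 459275 (M = Add(459058, 217) = 459275)
Mul(Function('r')(Function('n')(-4, -5), B), M) = Mul(Mul(Pow(Add(-2, -5), -1), Add(-7, -2, Mul(3, -5))), 459275) = Mul(Mul(Pow(-7, -1), Add(-7, -2, -15)), 459275) = Mul(Mul(Rational(-1, 7), -24), 459275) = Mul(Rational(24, 7), 459275) = Rational(11022600, 7)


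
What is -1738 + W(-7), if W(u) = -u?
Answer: -1731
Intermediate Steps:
-1738 + W(-7) = -1738 - 1*(-7) = -1738 + 7 = -1731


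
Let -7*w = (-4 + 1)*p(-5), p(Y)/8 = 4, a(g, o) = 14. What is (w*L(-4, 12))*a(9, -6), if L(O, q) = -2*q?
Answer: -4608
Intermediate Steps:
p(Y) = 32 (p(Y) = 8*4 = 32)
w = 96/7 (w = -(-4 + 1)*32/7 = -(-3)*32/7 = -⅐*(-96) = 96/7 ≈ 13.714)
(w*L(-4, 12))*a(9, -6) = (96*(-2*12)/7)*14 = ((96/7)*(-24))*14 = -2304/7*14 = -4608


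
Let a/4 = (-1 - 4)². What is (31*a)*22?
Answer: 68200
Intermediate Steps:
a = 100 (a = 4*(-1 - 4)² = 4*(-5)² = 4*25 = 100)
(31*a)*22 = (31*100)*22 = 3100*22 = 68200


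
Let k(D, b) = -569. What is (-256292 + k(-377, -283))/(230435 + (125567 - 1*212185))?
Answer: -256861/143817 ≈ -1.7860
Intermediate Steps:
(-256292 + k(-377, -283))/(230435 + (125567 - 1*212185)) = (-256292 - 569)/(230435 + (125567 - 1*212185)) = -256861/(230435 + (125567 - 212185)) = -256861/(230435 - 86618) = -256861/143817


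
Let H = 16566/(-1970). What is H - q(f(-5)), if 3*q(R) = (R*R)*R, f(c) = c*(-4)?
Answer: -7904849/2955 ≈ -2675.1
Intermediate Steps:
f(c) = -4*c
q(R) = R**3/3 (q(R) = ((R*R)*R)/3 = (R**2*R)/3 = R**3/3)
H = -8283/985 (H = 16566*(-1/1970) = -8283/985 ≈ -8.4091)
H - q(f(-5)) = -8283/985 - (-4*(-5))**3/3 = -8283/985 - 20**3/3 = -8283/985 - 8000/3 = -7904849/2955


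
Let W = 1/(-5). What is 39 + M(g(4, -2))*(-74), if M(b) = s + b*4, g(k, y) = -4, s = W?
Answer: 6189/5 ≈ 1237.8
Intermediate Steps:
W = -⅕ ≈ -0.20000
s = -⅕ ≈ -0.20000
M(b) = -⅕ + 4*b (M(b) = -⅕ + b*4 = -⅕ + 4*b)
39 + M(g(4, -2))*(-74) = 39 + (-⅕ + 4*(-4))*(-74) = 39 + (-⅕ - 16)*(-74) = 39 - 81/5*(-74) = 39 + 5994/5 = 6189/5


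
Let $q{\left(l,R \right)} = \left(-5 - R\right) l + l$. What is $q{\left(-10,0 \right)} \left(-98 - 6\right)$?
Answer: $-4160$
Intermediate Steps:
$q{\left(l,R \right)} = l + l \left(-5 - R\right)$ ($q{\left(l,R \right)} = l \left(-5 - R\right) + l = l + l \left(-5 - R\right)$)
$q{\left(-10,0 \right)} \left(-98 - 6\right) = \left(-1\right) \left(-10\right) \left(4 + 0\right) \left(-98 - 6\right) = \left(-1\right) \left(-10\right) 4 \left(-104\right) = 40 \left(-104\right) = -4160$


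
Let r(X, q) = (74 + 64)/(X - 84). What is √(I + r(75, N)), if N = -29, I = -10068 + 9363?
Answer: I*√6483/3 ≈ 26.839*I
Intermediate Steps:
I = -705
r(X, q) = 138/(-84 + X)
√(I + r(75, N)) = √(-705 + 138/(-84 + 75)) = √(-705 + 138/(-9)) = √(-705 + 138*(-⅑)) = √(-705 - 46/3) = √(-2161/3) = I*√6483/3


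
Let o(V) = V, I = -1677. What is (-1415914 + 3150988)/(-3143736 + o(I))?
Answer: -578358/1048471 ≈ -0.55162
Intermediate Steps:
(-1415914 + 3150988)/(-3143736 + o(I)) = (-1415914 + 3150988)/(-3143736 - 1677) = 1735074/(-3145413) = 1735074*(-1/3145413) = -578358/1048471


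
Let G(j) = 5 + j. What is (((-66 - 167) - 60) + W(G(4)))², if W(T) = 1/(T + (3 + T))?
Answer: 37847104/441 ≈ 85821.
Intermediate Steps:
W(T) = 1/(3 + 2*T)
(((-66 - 167) - 60) + W(G(4)))² = (((-66 - 167) - 60) + 1/(3 + 2*(5 + 4)))² = ((-233 - 60) + 1/(3 + 2*9))² = (-293 + 1/(3 + 18))² = (-293 + 1/21)² = (-6152/21)² = 37847104/441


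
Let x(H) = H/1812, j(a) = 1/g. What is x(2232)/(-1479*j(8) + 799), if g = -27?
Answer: 837/580142 ≈ 0.0014428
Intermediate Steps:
j(a) = -1/27 (j(a) = 1/(-27) = -1/27)
x(H) = H/1812 (x(H) = H*(1/1812) = H/1812)
x(2232)/(-1479*j(8) + 799) = ((1/1812)*2232)/(-1479*(-1/27) + 799) = 186/(151*(493/9 + 799)) = 186/(151*(7684/9)) = (186/151)*(9/7684) = 837/580142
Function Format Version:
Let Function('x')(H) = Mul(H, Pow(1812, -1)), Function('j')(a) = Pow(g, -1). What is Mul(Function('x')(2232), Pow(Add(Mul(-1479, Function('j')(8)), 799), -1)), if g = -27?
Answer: Rational(837, 580142) ≈ 0.0014428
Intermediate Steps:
Function('j')(a) = Rational(-1, 27) (Function('j')(a) = Pow(-27, -1) = Rational(-1, 27))
Function('x')(H) = Mul(Rational(1, 1812), H) (Function('x')(H) = Mul(H, Rational(1, 1812)) = Mul(Rational(1, 1812), H))
Mul(Function('x')(2232), Pow(Add(Mul(-1479, Function('j')(8)), 799), -1)) = Mul(Mul(Rational(1, 1812), 2232), Pow(Add(Mul(-1479, Rational(-1, 27)), 799), -1)) = Mul(Rational(186, 151), Pow(Add(Rational(493, 9), 799), -1)) = Mul(Rational(186, 151), Pow(Rational(7684, 9), -1)) = Mul(Rational(186, 151), Rational(9, 7684)) = Rational(837, 580142)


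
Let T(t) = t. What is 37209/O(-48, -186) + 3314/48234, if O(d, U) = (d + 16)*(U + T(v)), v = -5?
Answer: 907497037/147403104 ≈ 6.1566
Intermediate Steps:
O(d, U) = (-5 + U)*(16 + d) (O(d, U) = (d + 16)*(U - 5) = (16 + d)*(-5 + U) = (-5 + U)*(16 + d))
37209/O(-48, -186) + 3314/48234 = 37209/(-80 - 5*(-48) + 16*(-186) - 186*(-48)) + 3314/48234 = 37209/(-80 + 240 - 2976 + 8928) + 3314*(1/48234) = 37209/6112 + 1657/24117 = 907497037/147403104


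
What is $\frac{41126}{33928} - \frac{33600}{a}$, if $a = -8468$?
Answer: $\frac{186029471}{35912788} \approx 5.18$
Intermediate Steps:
$\frac{41126}{33928} - \frac{33600}{a} = \frac{41126}{33928} - \frac{33600}{-8468} = 41126 \cdot \frac{1}{33928} - - \frac{8400}{2117} = \frac{20563}{16964} + \frac{8400}{2117} = \frac{186029471}{35912788}$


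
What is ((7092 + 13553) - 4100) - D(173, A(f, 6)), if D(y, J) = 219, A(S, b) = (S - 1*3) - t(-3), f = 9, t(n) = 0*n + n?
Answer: 16326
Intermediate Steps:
t(n) = n (t(n) = 0 + n = n)
A(S, b) = S (A(S, b) = (S - 1*3) - 1*(-3) = (S - 3) + 3 = (-3 + S) + 3 = S)
((7092 + 13553) - 4100) - D(173, A(f, 6)) = ((7092 + 13553) - 4100) - 1*219 = (20645 - 4100) - 219 = 16545 - 219 = 16326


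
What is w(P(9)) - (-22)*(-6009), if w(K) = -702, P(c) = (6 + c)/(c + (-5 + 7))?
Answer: -132900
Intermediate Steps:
P(c) = (6 + c)/(2 + c) (P(c) = (6 + c)/(c + 2) = (6 + c)/(2 + c))
w(P(9)) - (-22)*(-6009) = -702 - (-22)*(-6009) = -702 - 1*132198 = -702 - 132198 = -132900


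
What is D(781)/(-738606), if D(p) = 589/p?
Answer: -1/979374 ≈ -1.0211e-6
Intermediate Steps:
D(781)/(-738606) = (589/781)/(-738606) = (589*(1/781))*(-1/738606) = (589/781)*(-1/738606) = -1/979374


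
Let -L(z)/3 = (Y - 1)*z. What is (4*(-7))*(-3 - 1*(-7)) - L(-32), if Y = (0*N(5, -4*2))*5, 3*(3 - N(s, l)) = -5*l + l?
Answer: -16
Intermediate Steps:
N(s, l) = 3 + 4*l/3 (N(s, l) = 3 - (-5*l + l)/3 = 3 - (-4)*l/3 = 3 + 4*l/3)
Y = 0 (Y = (0*(3 + 4*(-4*2)/3))*5 = (0*(3 + (4/3)*(-8)))*5 = (0*(3 - 32/3))*5 = (0*(-23/3))*5 = 0*5 = 0)
L(z) = 3*z (L(z) = -3*(0 - 1)*z = -(-3)*z = 3*z)
(4*(-7))*(-3 - 1*(-7)) - L(-32) = (4*(-7))*(-3 - 1*(-7)) - 3*(-32) = -28*(-3 + 7) - 1*(-96) = -28*4 + 96 = -112 + 96 = -16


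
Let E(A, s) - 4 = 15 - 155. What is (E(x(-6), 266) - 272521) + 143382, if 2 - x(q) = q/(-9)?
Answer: -129275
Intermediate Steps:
x(q) = 2 + q/9 (x(q) = 2 - q/(-9) = 2 - q*(-1)/9 = 2 - (-1)*q/9 = 2 + q/9)
E(A, s) = -136 (E(A, s) = 4 + (15 - 155) = 4 - 140 = -136)
(E(x(-6), 266) - 272521) + 143382 = (-136 - 272521) + 143382 = -272657 + 143382 = -129275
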